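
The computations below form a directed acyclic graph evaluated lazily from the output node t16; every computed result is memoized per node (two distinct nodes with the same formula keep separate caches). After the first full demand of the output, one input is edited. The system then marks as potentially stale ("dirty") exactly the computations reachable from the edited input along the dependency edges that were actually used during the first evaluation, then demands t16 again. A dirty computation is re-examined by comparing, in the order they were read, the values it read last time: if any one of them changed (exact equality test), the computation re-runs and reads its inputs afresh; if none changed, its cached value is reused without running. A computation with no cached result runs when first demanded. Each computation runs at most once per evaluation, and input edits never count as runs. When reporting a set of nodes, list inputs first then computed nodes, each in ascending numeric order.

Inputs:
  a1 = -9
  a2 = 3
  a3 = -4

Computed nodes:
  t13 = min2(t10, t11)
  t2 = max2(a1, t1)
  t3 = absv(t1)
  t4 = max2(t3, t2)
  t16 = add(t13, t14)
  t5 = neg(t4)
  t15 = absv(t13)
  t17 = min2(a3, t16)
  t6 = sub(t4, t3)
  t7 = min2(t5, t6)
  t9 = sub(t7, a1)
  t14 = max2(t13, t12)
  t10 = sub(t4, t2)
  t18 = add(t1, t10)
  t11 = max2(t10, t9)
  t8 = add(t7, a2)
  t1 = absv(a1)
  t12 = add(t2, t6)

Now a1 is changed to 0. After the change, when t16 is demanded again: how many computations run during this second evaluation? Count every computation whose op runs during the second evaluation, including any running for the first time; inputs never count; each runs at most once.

First demand of the output computes:
  t1 = absv(-9) = 9
  t2 = max2(-9, 9) = 9
  t3 = absv(9) = 9
  t4 = max2(9, 9) = 9
  t5 = neg(9) = -9
  t6 = sub(9, 9) = 0
  t7 = min2(-9, 0) = -9
  t9 = sub(-9, -9) = 0
  t10 = sub(9, 9) = 0
  t11 = max2(0, 0) = 0
  t12 = add(9, 0) = 9
  t13 = min2(0, 0) = 0
  t14 = max2(0, 9) = 9
  t16 = add(0, 9) = 9

After the edit, cleaning proceeds:
  t1: a read changed (a1 -9->0) — executes, giving 0.
  t2: a read changed (a1 -9->0; t1 9->0) — executes, giving 0.
  t3: a read changed (t1 9->0) — executes, giving 0.
  t4: a read changed (t3 9->0; t2 9->0) — executes, giving 0.
  t5: a read changed (t4 9->0) — executes, giving 0.
  t6: a read changed (t4 9->0; t3 9->0) — executes, giving 0 — identical to its old value.
  t7: a read changed (t5 -9->0) — executes, giving 0.
  t9: a read changed (t7 -9->0; a1 -9->0) — executes, giving 0 — identical to its old value.
  t10: a read changed (t4 9->0; t2 9->0) — executes, giving 0 — identical to its old value.
  t11: dirty, but its reads are unchanged (t10 unchanged, t9 unchanged); cached 0 stands.
  t12: a read changed (t2 9->0) — executes, giving 0.
  t13: dirty, but its reads are unchanged (t10 unchanged, t11 unchanged); cached 0 stands.
  t14: a read changed (t12 9->0) — executes, giving 0.
  t16: a read changed (t14 9->0) — executes, giving 0.

Note where the cutoff bites: t11 is checked, finds nothing changed, and keeps its cache.

12 computations run: t1, t2, t3, t4, t5, t6, t7, t9, t10, t12, t14, t16.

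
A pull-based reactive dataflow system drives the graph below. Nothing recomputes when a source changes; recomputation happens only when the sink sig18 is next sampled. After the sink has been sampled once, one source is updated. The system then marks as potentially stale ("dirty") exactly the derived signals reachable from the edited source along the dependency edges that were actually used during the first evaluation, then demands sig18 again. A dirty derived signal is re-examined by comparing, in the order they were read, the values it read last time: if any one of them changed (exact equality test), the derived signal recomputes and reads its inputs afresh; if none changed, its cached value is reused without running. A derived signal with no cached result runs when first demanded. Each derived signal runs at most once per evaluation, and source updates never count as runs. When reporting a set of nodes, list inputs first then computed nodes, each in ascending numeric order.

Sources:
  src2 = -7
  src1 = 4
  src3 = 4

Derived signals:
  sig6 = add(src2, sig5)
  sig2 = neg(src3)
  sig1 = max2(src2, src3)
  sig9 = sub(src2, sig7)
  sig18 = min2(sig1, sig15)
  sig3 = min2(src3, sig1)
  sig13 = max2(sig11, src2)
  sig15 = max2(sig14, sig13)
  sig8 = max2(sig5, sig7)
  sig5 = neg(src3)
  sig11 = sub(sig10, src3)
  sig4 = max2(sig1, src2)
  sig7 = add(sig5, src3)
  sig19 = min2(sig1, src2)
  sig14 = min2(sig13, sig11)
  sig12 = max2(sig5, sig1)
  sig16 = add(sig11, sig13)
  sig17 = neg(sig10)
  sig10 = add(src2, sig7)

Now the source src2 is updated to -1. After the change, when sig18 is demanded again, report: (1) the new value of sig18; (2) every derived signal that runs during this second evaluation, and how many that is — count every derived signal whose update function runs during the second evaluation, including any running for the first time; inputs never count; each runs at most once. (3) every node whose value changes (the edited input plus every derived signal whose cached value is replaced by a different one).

First evaluation (everything demanded from the output):
  sig1 = max2(-7, 4) = 4
  sig5 = neg(4) = -4
  sig7 = add(-4, 4) = 0
  sig10 = add(-7, 0) = -7
  sig11 = sub(-7, 4) = -11
  sig13 = max2(-11, -7) = -7
  sig14 = min2(-7, -11) = -11
  sig15 = max2(-11, -7) = -7
  sig18 = min2(4, -7) = -7

Propagation after the edit:
  sig1: runs — src2 -7->-1; result 4 (same value as before).
  sig10: runs — src2 -7->-1; result -1.
  sig11: runs — sig10 -7->-1; result -5.
  sig13: runs — sig11 -11->-5; src2 -7->-1; result -1.
  sig14: runs — sig13 -7->-1; sig11 -11->-5; result -5.
  sig15: runs — sig14 -11->-5; sig13 -7->-1; result -1.
  sig18: runs — sig15 -7->-1; result -1.

New value of sig18: -1.
Derived signals that run: sig1, sig10, sig11, sig13, sig14, sig15, sig18 — 7 in total.
Values that change: src2, sig10, sig11, sig13, sig14, sig15, sig18.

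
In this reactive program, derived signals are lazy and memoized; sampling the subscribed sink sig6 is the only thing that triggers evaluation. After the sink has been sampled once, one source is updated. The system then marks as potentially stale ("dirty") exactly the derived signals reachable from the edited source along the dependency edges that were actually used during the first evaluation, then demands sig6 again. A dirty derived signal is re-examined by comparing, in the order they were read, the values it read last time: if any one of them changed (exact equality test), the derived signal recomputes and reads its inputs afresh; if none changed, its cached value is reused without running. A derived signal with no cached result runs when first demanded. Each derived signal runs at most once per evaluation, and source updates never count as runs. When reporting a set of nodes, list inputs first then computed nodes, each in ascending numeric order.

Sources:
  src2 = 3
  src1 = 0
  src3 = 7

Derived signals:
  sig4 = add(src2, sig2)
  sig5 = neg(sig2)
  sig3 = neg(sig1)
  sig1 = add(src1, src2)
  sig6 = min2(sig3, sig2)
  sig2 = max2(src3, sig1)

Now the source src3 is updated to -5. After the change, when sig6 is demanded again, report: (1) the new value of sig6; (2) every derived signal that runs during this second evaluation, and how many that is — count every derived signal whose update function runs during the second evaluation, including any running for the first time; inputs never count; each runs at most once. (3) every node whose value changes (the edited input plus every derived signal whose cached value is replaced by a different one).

First demand of the output computes:
  sig1 = add(0, 3) = 3
  sig2 = max2(7, 3) = 7
  sig3 = neg(3) = -3
  sig6 = min2(-3, 7) = -3

After the edit, cleaning proceeds:
  sig2: a read changed (src3 7->-5) — executes, giving 3.
  sig6: a read changed (sig2 7->3) — executes, giving -3 — identical to its old value.

Demanding sig6 again yields -3.
2 derived signals run: sig2, sig6.
The nodes whose values change: src3, sig2.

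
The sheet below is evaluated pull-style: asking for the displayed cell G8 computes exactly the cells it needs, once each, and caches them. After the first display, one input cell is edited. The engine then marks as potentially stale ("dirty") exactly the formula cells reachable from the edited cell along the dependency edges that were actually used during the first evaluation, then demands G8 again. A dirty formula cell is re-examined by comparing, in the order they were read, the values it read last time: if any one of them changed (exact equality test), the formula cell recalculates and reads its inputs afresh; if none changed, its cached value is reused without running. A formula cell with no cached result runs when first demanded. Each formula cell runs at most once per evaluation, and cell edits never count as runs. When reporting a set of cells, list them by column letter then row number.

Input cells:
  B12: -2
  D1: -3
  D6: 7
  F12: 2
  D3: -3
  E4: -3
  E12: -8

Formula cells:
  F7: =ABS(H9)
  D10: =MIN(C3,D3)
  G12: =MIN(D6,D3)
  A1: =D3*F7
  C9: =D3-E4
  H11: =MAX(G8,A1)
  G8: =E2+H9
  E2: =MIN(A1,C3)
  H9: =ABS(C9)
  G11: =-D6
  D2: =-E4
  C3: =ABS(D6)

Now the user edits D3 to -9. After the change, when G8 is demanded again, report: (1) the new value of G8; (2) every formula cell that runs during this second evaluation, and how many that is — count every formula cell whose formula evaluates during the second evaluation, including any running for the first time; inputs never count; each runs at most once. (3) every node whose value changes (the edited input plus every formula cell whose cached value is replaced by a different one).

Demanding G8 again yields -48.
6 formula cells run: A1, C9, E2, F7, G8, H9.
The nodes whose values change: A1, C9, D3, E2, F7, G8, H9.

First demand of the output computes:
  C3 = ABS(7) = 7
  C9 = -3 - -3 = 0
  H9 = ABS(0) = 0
  F7 = ABS(0) = 0
  A1 = -3 * 0 = 0
  E2 = MIN(0, 7) = 0
  G8 = 0 + 0 = 0

After the edit, cleaning proceeds:
  C9: a read changed (D3 -3->-9) — executes, giving -6.
  H9: a read changed (C9 0->-6) — executes, giving 6.
  F7: a read changed (H9 0->6) — executes, giving 6.
  A1: a read changed (D3 -3->-9; F7 0->6) — executes, giving -54.
  E2: a read changed (A1 0->-54) — executes, giving -54.
  G8: a read changed (E2 0->-54; H9 0->6) — executes, giving -48.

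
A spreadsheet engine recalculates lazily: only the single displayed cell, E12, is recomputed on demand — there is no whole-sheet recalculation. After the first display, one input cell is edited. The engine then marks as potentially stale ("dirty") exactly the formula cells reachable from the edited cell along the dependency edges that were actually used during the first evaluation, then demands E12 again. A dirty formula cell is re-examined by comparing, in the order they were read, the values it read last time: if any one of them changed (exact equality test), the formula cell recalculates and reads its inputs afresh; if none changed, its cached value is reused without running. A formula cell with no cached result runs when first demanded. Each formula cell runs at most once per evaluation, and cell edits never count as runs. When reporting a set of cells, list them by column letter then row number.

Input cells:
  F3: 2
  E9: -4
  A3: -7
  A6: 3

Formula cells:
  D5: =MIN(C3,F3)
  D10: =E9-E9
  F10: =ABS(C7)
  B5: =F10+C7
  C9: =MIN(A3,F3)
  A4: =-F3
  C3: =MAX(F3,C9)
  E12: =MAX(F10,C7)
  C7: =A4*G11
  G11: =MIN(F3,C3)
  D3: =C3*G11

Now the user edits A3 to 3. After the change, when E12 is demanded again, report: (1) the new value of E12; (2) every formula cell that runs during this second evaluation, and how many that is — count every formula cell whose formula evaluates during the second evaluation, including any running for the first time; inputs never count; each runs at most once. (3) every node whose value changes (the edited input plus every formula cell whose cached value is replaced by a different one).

First evaluation (everything demanded from the output):
  A4 = -(2) = -2
  C9 = MIN(-7, 2) = -7
  C3 = MAX(2, -7) = 2
  G11 = MIN(2, 2) = 2
  C7 = -2 * 2 = -4
  F10 = ABS(-4) = 4
  E12 = MAX(4, -4) = 4

Propagation after the edit:
  C9: runs — A3 -7->3; result 2.
  C3: runs — C9 -7->2; result 2 (same value as before).
  G11: checked — values it read are unchanged (F3 unchanged, C3 unchanged); reused cached 2 without running.
  C7: checked — values it read are unchanged (A4 unchanged, G11 unchanged); reused cached -4 without running.
  F10: checked — values it read are unchanged (C7 unchanged); reused cached 4 without running.
  E12: checked — values it read are unchanged (F10 unchanged, C7 unchanged); reused cached 4 without running.

Key observation: the change is absorbed at C3 — it re-runs but produces the same value, and the output's value is unchanged.

New value of E12: 4.
Formula cells that run: C3, C9 — 2 in total.
Values that change: A3, C9.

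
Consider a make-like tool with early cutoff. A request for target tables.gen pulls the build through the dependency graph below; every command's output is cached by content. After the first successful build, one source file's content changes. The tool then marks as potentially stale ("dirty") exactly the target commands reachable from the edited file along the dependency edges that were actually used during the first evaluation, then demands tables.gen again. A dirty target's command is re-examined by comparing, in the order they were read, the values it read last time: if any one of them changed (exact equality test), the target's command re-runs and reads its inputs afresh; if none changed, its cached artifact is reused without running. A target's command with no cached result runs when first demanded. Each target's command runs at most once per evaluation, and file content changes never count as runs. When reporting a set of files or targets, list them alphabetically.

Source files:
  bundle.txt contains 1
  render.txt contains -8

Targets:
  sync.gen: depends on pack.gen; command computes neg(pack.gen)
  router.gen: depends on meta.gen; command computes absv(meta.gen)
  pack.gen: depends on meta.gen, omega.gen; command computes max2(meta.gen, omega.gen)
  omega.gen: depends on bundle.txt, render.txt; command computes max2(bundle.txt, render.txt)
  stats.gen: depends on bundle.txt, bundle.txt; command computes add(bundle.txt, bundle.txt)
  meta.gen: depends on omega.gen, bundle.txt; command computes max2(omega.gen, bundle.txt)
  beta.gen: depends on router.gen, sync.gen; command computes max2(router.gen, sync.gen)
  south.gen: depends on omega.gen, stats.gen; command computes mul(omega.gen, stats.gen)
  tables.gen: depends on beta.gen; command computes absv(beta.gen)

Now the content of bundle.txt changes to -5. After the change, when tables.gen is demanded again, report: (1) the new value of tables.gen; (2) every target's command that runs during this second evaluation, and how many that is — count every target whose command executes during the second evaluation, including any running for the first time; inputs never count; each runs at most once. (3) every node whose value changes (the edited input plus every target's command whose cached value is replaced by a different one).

Demanding tables.gen again yields 5.
7 target commands run: beta.gen, meta.gen, omega.gen, pack.gen, router.gen, sync.gen, tables.gen.
The nodes whose values change: beta.gen, bundle.txt, meta.gen, omega.gen, pack.gen, router.gen, sync.gen, tables.gen.

First demand of the output computes:
  omega.gen = max2(1, -8) = 1
  meta.gen = max2(1, 1) = 1
  pack.gen = max2(1, 1) = 1
  router.gen = absv(1) = 1
  sync.gen = neg(1) = -1
  beta.gen = max2(1, -1) = 1
  tables.gen = absv(1) = 1

After the edit, cleaning proceeds:
  omega.gen: a read changed (bundle.txt 1->-5) — executes, giving -5.
  meta.gen: a read changed (omega.gen 1->-5; bundle.txt 1->-5) — executes, giving -5.
  pack.gen: a read changed (meta.gen 1->-5; omega.gen 1->-5) — executes, giving -5.
  router.gen: a read changed (meta.gen 1->-5) — executes, giving 5.
  sync.gen: a read changed (pack.gen 1->-5) — executes, giving 5.
  beta.gen: a read changed (router.gen 1->5; sync.gen -1->5) — executes, giving 5.
  tables.gen: a read changed (beta.gen 1->5) — executes, giving 5.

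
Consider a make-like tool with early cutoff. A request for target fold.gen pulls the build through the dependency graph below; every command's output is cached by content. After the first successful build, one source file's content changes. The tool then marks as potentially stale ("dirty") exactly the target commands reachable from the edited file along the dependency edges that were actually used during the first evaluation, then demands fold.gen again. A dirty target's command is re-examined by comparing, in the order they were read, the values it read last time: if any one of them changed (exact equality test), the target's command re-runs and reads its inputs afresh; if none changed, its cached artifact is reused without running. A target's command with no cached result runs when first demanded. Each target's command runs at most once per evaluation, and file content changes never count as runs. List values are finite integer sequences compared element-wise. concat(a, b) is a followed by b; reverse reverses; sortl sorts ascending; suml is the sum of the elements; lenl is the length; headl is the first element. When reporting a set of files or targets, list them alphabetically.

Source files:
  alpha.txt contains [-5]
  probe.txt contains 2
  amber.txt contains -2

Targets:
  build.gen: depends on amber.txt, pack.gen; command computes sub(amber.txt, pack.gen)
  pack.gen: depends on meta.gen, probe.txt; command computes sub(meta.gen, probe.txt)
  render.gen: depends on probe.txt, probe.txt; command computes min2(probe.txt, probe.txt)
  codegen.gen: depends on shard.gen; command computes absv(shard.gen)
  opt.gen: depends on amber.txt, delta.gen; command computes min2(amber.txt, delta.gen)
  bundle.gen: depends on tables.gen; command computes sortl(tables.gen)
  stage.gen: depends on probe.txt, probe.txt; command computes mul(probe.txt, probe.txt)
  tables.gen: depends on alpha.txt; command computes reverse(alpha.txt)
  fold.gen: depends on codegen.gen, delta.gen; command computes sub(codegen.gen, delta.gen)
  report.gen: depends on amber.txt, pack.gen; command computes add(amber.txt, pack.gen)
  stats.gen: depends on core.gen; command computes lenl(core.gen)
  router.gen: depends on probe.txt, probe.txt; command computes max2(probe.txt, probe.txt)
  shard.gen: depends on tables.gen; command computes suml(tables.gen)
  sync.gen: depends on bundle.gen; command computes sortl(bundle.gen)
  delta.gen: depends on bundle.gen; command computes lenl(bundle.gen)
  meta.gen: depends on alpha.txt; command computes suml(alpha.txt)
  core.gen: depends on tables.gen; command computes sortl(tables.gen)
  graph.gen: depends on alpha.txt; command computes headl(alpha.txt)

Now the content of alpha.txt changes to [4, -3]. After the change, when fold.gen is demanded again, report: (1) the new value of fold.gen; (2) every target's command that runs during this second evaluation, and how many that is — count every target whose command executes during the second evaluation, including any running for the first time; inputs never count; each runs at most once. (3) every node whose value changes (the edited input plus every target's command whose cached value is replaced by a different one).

First demand of the output computes:
  tables.gen = reverse([-5]) = [-5]
  bundle.gen = sortl([-5]) = [-5]
  delta.gen = lenl([-5]) = 1
  shard.gen = suml([-5]) = -5
  codegen.gen = absv(-5) = 5
  fold.gen = sub(5, 1) = 4

After the edit, cleaning proceeds:
  tables.gen: a read changed (alpha.txt [-5]->[4, -3]) — executes, giving [-3, 4].
  bundle.gen: a read changed (tables.gen [-5]->[-3, 4]) — executes, giving [-3, 4].
  delta.gen: a read changed (bundle.gen [-5]->[-3, 4]) — executes, giving 2.
  shard.gen: a read changed (tables.gen [-5]->[-3, 4]) — executes, giving 1.
  codegen.gen: a read changed (shard.gen -5->1) — executes, giving 1.
  fold.gen: a read changed (codegen.gen 5->1; delta.gen 1->2) — executes, giving -1.

Demanding fold.gen again yields -1.
6 target commands run: bundle.gen, codegen.gen, delta.gen, fold.gen, shard.gen, tables.gen.
The nodes whose values change: alpha.txt, bundle.gen, codegen.gen, delta.gen, fold.gen, shard.gen, tables.gen.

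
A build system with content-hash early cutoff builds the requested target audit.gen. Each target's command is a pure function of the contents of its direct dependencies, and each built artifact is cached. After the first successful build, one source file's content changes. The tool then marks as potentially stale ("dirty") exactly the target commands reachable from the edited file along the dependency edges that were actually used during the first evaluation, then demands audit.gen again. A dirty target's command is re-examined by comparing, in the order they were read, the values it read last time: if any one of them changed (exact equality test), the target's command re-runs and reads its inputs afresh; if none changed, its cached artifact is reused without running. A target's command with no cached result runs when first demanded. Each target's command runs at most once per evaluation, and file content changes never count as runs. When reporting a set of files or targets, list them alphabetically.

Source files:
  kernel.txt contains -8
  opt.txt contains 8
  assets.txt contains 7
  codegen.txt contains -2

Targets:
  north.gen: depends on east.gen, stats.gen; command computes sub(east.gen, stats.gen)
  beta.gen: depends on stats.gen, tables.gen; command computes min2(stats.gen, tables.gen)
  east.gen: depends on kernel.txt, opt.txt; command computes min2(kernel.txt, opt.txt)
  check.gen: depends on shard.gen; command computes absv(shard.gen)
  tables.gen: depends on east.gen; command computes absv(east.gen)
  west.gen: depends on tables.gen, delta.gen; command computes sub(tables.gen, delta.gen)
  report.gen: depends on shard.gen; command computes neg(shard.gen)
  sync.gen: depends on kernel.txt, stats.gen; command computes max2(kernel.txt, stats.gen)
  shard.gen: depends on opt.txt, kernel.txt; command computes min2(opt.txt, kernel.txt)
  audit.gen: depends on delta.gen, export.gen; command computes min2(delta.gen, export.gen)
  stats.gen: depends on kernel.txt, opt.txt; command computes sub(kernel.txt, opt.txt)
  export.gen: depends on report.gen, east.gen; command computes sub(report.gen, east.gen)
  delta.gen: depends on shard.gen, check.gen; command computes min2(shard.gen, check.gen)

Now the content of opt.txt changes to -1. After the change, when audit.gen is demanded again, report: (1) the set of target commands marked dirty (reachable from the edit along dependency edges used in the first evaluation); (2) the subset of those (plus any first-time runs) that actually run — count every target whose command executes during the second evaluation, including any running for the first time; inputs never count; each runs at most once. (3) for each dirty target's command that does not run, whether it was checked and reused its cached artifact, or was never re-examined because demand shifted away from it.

First evaluation (everything demanded from the output):
  east.gen = min2(-8, 8) = -8
  shard.gen = min2(8, -8) = -8
  check.gen = absv(-8) = 8
  delta.gen = min2(-8, 8) = -8
  report.gen = neg(-8) = 8
  export.gen = sub(8, -8) = 16
  audit.gen = min2(-8, 16) = -8

Propagation after the edit:
  east.gen: runs — opt.txt 8->-1; result -8 (same value as before).
  shard.gen: runs — opt.txt 8->-1; result -8 (same value as before).
  check.gen: checked — values it read are unchanged (shard.gen unchanged); reused cached 8 without running.
  delta.gen: checked — values it read are unchanged (shard.gen unchanged, check.gen unchanged); reused cached -8 without running.
  report.gen: checked — values it read are unchanged (shard.gen unchanged); reused cached 8 without running.
  export.gen: checked — values it read are unchanged (report.gen unchanged, east.gen unchanged); reused cached 16 without running.
  audit.gen: checked — values it read are unchanged (delta.gen unchanged, export.gen unchanged); reused cached -8 without running.

Key observation: the cutoff stops propagation at check.gen — its inputs' values are unchanged, so it reuses its cache.

Marked dirty: audit.gen, check.gen, delta.gen, east.gen, export.gen, report.gen, shard.gen.
Target commands that run: east.gen, shard.gen — 2 in total.
Checked but reused from cache: audit.gen, check.gen, delta.gen, export.gen, report.gen.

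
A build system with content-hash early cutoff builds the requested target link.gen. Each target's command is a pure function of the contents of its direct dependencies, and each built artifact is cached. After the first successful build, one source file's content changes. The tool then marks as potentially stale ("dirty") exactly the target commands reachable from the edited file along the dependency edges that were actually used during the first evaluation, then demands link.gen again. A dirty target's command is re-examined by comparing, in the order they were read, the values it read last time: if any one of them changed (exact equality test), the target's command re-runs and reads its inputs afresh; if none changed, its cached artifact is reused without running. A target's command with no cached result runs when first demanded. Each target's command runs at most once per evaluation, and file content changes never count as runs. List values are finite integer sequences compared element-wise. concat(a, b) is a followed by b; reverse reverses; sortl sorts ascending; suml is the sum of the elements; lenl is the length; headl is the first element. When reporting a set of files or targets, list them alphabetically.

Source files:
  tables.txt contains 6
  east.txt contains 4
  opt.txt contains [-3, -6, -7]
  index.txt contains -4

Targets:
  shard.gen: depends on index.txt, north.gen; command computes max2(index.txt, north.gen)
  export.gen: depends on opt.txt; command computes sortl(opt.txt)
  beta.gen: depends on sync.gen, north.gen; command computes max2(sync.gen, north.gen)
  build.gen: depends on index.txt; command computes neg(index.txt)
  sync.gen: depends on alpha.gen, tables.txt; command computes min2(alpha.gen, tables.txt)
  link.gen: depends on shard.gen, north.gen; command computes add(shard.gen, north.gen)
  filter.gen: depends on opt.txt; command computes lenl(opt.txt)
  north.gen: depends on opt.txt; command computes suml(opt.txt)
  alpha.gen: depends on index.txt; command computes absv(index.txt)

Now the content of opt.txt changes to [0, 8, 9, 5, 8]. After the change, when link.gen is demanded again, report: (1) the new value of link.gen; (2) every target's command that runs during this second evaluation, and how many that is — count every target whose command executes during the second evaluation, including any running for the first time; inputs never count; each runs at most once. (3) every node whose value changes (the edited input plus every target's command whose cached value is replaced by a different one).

First evaluation (everything demanded from the output):
  north.gen = suml([-3, -6, -7]) = -16
  shard.gen = max2(-4, -16) = -4
  link.gen = add(-4, -16) = -20

Propagation after the edit:
  north.gen: runs — opt.txt [-3, -6, -7]->[0, 8, 9, 5, 8]; result 30.
  shard.gen: runs — north.gen -16->30; result 30.
  link.gen: runs — shard.gen -4->30; north.gen -16->30; result 60.

New value of link.gen: 60.
Target commands that run: link.gen, north.gen, shard.gen — 3 in total.
Values that change: link.gen, north.gen, opt.txt, shard.gen.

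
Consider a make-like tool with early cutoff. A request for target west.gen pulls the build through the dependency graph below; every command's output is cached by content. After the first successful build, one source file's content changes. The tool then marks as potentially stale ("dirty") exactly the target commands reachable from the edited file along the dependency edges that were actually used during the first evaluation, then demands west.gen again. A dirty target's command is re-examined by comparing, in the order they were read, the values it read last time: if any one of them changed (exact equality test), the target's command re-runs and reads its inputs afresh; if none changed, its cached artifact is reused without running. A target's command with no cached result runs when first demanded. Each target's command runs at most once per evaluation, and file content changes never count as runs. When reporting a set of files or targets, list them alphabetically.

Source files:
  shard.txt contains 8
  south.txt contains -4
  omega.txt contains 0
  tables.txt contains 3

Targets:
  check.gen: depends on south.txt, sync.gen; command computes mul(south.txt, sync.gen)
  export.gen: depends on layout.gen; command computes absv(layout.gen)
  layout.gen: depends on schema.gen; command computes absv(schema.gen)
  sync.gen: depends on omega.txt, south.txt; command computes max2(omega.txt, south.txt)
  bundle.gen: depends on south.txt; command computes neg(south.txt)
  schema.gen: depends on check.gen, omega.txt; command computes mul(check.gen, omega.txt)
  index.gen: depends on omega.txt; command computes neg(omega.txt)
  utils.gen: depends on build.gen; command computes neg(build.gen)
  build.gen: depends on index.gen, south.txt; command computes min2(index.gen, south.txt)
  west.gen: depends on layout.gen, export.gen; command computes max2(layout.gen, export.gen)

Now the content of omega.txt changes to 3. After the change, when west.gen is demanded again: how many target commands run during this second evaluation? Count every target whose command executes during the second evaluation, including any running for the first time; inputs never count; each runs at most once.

First demand of the output computes:
  sync.gen = max2(0, -4) = 0
  check.gen = mul(-4, 0) = 0
  schema.gen = mul(0, 0) = 0
  layout.gen = absv(0) = 0
  export.gen = absv(0) = 0
  west.gen = max2(0, 0) = 0

After the edit, cleaning proceeds:
  sync.gen: a read changed (omega.txt 0->3) — executes, giving 3.
  check.gen: a read changed (sync.gen 0->3) — executes, giving -12.
  schema.gen: a read changed (check.gen 0->-12; omega.txt 0->3) — executes, giving -36.
  layout.gen: a read changed (schema.gen 0->-36) — executes, giving 36.
  export.gen: a read changed (layout.gen 0->36) — executes, giving 36.
  west.gen: a read changed (layout.gen 0->36; export.gen 0->36) — executes, giving 36.

6 target commands run: check.gen, export.gen, layout.gen, schema.gen, sync.gen, west.gen.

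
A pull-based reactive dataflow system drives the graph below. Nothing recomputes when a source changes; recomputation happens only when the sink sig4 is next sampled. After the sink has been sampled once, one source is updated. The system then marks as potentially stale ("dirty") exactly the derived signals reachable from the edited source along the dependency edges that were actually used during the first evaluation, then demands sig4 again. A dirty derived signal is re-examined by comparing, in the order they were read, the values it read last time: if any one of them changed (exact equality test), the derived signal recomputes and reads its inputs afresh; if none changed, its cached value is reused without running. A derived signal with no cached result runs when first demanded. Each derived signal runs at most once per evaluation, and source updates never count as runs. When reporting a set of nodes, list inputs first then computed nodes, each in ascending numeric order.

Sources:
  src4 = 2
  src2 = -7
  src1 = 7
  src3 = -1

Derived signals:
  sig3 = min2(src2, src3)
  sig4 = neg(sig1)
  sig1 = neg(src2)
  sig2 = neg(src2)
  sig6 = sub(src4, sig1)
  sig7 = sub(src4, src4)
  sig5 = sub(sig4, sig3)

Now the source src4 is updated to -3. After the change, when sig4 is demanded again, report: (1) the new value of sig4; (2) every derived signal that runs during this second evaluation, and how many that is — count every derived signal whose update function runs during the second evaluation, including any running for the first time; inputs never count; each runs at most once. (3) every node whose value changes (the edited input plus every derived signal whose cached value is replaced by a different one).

New value of sig4: -7.
Derived signals that run: none — 0 in total.
Values that change: src4.
Key observation: src4 is never demanded by the output, so the edit triggers no recomputation at all.

First evaluation (everything demanded from the output):
  sig1 = neg(-7) = 7
  sig4 = neg(7) = -7

Propagation after the edit:
  src4 feeds no computation that the output demands — nothing is marked dirty and nothing runs.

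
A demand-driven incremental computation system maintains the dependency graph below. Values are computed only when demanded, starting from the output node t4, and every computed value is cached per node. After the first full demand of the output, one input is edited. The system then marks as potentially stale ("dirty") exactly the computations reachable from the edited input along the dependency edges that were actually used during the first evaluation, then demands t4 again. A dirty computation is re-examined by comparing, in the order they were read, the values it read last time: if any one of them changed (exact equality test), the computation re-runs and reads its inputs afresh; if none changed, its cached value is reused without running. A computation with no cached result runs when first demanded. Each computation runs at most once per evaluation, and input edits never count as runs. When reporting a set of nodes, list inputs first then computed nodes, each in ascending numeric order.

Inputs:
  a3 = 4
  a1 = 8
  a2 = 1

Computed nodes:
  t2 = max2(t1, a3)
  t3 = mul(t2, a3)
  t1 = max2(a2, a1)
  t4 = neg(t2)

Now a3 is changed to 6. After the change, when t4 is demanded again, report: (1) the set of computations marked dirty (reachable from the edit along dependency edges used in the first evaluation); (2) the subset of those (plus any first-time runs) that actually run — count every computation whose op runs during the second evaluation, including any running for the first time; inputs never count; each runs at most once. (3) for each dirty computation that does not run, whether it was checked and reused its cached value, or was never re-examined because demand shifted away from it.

Marked dirty: t2, t4.
Computations that run: t2 — 1 in total.
Checked but reused from cache: t4.
Key observation: the change is absorbed at t2 — it re-runs but produces the same value, and the output's value is unchanged.

First evaluation (everything demanded from the output):
  t1 = max2(1, 8) = 8
  t2 = max2(8, 4) = 8
  t4 = neg(8) = -8

Propagation after the edit:
  t2: runs — a3 4->6; result 8 (same value as before).
  t4: checked — values it read are unchanged (t2 unchanged); reused cached -8 without running.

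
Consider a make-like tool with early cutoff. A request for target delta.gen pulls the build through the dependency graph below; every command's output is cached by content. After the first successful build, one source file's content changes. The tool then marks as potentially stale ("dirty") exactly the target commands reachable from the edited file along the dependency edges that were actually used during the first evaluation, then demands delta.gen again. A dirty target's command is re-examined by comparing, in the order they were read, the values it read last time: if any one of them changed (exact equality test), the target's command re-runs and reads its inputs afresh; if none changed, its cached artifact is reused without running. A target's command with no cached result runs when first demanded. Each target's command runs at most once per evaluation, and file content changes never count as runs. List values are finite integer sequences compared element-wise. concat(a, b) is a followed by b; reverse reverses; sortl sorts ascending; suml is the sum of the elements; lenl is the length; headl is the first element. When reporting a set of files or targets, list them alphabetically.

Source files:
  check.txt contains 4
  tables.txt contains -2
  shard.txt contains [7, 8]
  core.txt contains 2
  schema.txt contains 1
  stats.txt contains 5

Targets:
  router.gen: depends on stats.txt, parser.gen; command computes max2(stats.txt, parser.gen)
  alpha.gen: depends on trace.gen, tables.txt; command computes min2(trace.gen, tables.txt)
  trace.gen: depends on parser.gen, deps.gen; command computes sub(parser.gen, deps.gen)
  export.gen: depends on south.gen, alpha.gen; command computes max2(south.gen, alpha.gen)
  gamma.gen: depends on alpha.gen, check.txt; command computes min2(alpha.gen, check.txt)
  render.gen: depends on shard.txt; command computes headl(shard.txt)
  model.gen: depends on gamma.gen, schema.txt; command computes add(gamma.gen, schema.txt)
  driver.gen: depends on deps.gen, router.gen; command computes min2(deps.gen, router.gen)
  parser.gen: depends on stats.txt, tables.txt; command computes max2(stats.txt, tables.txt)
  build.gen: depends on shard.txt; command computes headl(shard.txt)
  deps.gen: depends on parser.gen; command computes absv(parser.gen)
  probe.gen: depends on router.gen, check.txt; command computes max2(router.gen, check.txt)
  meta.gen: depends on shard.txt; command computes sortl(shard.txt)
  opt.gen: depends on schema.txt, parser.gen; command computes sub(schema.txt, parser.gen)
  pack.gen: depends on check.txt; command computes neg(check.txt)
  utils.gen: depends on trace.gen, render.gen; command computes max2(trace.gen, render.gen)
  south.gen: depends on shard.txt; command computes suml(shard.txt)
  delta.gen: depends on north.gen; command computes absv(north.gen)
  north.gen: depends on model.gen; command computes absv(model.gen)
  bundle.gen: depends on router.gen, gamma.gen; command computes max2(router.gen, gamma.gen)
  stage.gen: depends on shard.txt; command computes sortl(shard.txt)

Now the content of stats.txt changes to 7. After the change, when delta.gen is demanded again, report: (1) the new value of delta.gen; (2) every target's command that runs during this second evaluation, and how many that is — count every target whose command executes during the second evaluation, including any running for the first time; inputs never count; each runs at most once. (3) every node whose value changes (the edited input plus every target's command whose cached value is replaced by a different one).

First demand of the output computes:
  parser.gen = max2(5, -2) = 5
  deps.gen = absv(5) = 5
  trace.gen = sub(5, 5) = 0
  alpha.gen = min2(0, -2) = -2
  gamma.gen = min2(-2, 4) = -2
  model.gen = add(-2, 1) = -1
  north.gen = absv(-1) = 1
  delta.gen = absv(1) = 1

After the edit, cleaning proceeds:
  parser.gen: a read changed (stats.txt 5->7) — executes, giving 7.
  deps.gen: a read changed (parser.gen 5->7) — executes, giving 7.
  trace.gen: a read changed (parser.gen 5->7; deps.gen 5->7) — executes, giving 0 — identical to its old value.
  alpha.gen: dirty, but its reads are unchanged (trace.gen unchanged, tables.txt unchanged); cached -2 stands.
  gamma.gen: dirty, but its reads are unchanged (alpha.gen unchanged, check.txt unchanged); cached -2 stands.
  model.gen: dirty, but its reads are unchanged (gamma.gen unchanged, schema.txt unchanged); cached -1 stands.
  north.gen: dirty, but its reads are unchanged (model.gen unchanged); cached 1 stands.
  delta.gen: dirty, but its reads are unchanged (north.gen unchanged); cached 1 stands.

Note the absorption at trace.gen: it re-runs yet its value is the same, leaving the output's value untouched.

Demanding delta.gen again yields 1.
3 target commands run: deps.gen, parser.gen, trace.gen.
The nodes whose values change: deps.gen, parser.gen, stats.txt.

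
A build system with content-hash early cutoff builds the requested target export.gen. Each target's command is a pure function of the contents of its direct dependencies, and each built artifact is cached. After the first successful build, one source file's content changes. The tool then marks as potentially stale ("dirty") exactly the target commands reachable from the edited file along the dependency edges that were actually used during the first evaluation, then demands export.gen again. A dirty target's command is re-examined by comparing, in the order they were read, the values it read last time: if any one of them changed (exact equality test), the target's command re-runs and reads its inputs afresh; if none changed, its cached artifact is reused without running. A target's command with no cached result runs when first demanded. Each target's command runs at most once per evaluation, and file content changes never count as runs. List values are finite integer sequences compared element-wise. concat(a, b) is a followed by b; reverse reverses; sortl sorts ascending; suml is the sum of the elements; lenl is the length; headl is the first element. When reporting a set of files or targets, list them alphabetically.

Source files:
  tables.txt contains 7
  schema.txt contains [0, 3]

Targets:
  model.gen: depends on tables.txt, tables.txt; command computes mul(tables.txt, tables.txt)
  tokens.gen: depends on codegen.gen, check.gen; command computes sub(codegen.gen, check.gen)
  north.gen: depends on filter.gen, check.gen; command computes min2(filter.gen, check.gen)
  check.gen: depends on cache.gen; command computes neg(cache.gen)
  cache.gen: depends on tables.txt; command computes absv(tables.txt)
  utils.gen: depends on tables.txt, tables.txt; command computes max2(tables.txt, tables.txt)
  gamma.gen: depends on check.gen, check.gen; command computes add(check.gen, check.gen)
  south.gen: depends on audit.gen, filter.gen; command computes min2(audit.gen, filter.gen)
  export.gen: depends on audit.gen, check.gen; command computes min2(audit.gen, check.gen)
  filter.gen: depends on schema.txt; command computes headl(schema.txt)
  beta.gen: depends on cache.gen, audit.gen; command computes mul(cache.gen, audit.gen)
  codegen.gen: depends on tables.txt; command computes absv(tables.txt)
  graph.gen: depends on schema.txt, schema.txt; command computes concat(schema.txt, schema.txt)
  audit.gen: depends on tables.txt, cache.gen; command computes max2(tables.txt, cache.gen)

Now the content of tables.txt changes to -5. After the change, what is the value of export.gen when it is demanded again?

New value of export.gen: -5.

First evaluation (everything demanded from the output):
  cache.gen = absv(7) = 7
  audit.gen = max2(7, 7) = 7
  check.gen = neg(7) = -7
  export.gen = min2(7, -7) = -7

Propagation after the edit:
  cache.gen: runs — tables.txt 7->-5; result 5.
  audit.gen: runs — tables.txt 7->-5; cache.gen 7->5; result 5.
  check.gen: runs — cache.gen 7->5; result -5.
  export.gen: runs — audit.gen 7->5; check.gen -7->-5; result -5.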